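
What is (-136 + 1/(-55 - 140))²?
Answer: 703363441/38025 ≈ 18497.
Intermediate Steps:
(-136 + 1/(-55 - 140))² = (-136 + 1/(-195))² = (-136 - 1/195)² = (-26521/195)² = 703363441/38025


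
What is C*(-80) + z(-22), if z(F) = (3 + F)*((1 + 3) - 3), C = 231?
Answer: -18499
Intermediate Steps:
z(F) = 3 + F (z(F) = (3 + F)*(4 - 3) = (3 + F)*1 = 3 + F)
C*(-80) + z(-22) = 231*(-80) + (3 - 22) = -18480 - 19 = -18499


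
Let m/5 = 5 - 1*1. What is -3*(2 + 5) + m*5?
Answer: 79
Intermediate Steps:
m = 20 (m = 5*(5 - 1*1) = 5*(5 - 1) = 5*4 = 20)
-3*(2 + 5) + m*5 = -3*(2 + 5) + 20*5 = -3*7 + 100 = -21 + 100 = 79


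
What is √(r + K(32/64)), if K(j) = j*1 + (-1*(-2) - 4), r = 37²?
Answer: √5470/2 ≈ 36.980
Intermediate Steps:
r = 1369
K(j) = -2 + j (K(j) = j + (2 - 4) = j - 2 = -2 + j)
√(r + K(32/64)) = √(1369 + (-2 + 32/64)) = √(1369 + (-2 + 32*(1/64))) = √(1369 + (-2 + ½)) = √(1369 - 3/2) = √(2735/2) = √5470/2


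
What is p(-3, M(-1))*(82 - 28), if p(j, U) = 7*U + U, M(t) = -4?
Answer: -1728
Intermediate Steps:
p(j, U) = 8*U
p(-3, M(-1))*(82 - 28) = (8*(-4))*(82 - 28) = -32*54 = -1728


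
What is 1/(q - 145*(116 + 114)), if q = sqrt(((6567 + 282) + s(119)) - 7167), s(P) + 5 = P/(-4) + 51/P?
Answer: -186760/6228447973 - 2*I*sqrt(69055)/31142239865 ≈ -2.9985e-5 - 1.6876e-8*I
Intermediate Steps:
s(P) = -5 + 51/P - P/4 (s(P) = -5 + (P/(-4) + 51/P) = -5 + (P*(-1/4) + 51/P) = -5 + (-P/4 + 51/P) = -5 + (51/P - P/4) = -5 + 51/P - P/4)
q = I*sqrt(69055)/14 (q = sqrt(((6567 + 282) + (-5 + 51/119 - 1/4*119)) - 7167) = sqrt((6849 + (-5 + 51*(1/119) - 119/4)) - 7167) = sqrt((6849 + (-5 + 3/7 - 119/4)) - 7167) = sqrt((6849 - 961/28) - 7167) = sqrt(190811/28 - 7167) = sqrt(-9865/28) = I*sqrt(69055)/14 ≈ 18.77*I)
1/(q - 145*(116 + 114)) = 1/(I*sqrt(69055)/14 - 145*(116 + 114)) = 1/(I*sqrt(69055)/14 - 145*230) = 1/(I*sqrt(69055)/14 - 33350) = 1/(-33350 + I*sqrt(69055)/14)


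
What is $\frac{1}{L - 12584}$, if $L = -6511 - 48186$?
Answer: $- \frac{1}{67281} \approx -1.4863 \cdot 10^{-5}$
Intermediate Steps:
$L = -54697$ ($L = -6511 - 48186 = -54697$)
$\frac{1}{L - 12584} = \frac{1}{-54697 - 12584} = \frac{1}{-67281} = - \frac{1}{67281}$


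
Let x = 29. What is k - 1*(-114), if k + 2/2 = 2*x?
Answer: 171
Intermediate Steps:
k = 57 (k = -1 + 2*29 = -1 + 58 = 57)
k - 1*(-114) = 57 - 1*(-114) = 57 + 114 = 171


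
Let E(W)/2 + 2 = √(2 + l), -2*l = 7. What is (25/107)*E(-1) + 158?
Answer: 16806/107 + 25*I*√6/107 ≈ 157.07 + 0.57231*I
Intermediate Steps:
l = -7/2 (l = -½*7 = -7/2 ≈ -3.5000)
E(W) = -4 + I*√6 (E(W) = -4 + 2*√(2 - 7/2) = -4 + 2*√(-3/2) = -4 + 2*(I*√6/2) = -4 + I*√6)
(25/107)*E(-1) + 158 = (25/107)*(-4 + I*√6) + 158 = (25*(1/107))*(-4 + I*√6) + 158 = 25*(-4 + I*√6)/107 + 158 = (-100/107 + 25*I*√6/107) + 158 = 16806/107 + 25*I*√6/107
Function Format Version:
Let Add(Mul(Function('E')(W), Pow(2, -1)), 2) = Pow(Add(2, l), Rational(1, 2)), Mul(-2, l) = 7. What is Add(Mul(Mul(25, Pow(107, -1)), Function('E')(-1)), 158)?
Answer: Add(Rational(16806, 107), Mul(Rational(25, 107), I, Pow(6, Rational(1, 2)))) ≈ Add(157.07, Mul(0.57231, I))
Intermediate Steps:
l = Rational(-7, 2) (l = Mul(Rational(-1, 2), 7) = Rational(-7, 2) ≈ -3.5000)
Function('E')(W) = Add(-4, Mul(I, Pow(6, Rational(1, 2)))) (Function('E')(W) = Add(-4, Mul(2, Pow(Add(2, Rational(-7, 2)), Rational(1, 2)))) = Add(-4, Mul(2, Pow(Rational(-3, 2), Rational(1, 2)))) = Add(-4, Mul(2, Mul(Rational(1, 2), I, Pow(6, Rational(1, 2))))) = Add(-4, Mul(I, Pow(6, Rational(1, 2)))))
Add(Mul(Mul(25, Pow(107, -1)), Function('E')(-1)), 158) = Add(Mul(Mul(25, Pow(107, -1)), Add(-4, Mul(I, Pow(6, Rational(1, 2))))), 158) = Add(Mul(Mul(25, Rational(1, 107)), Add(-4, Mul(I, Pow(6, Rational(1, 2))))), 158) = Add(Mul(Rational(25, 107), Add(-4, Mul(I, Pow(6, Rational(1, 2))))), 158) = Add(Add(Rational(-100, 107), Mul(Rational(25, 107), I, Pow(6, Rational(1, 2)))), 158) = Add(Rational(16806, 107), Mul(Rational(25, 107), I, Pow(6, Rational(1, 2))))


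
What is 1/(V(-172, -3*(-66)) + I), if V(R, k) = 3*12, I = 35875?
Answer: 1/35911 ≈ 2.7847e-5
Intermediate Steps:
V(R, k) = 36
1/(V(-172, -3*(-66)) + I) = 1/(36 + 35875) = 1/35911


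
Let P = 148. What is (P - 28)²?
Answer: 14400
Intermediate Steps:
(P - 28)² = (148 - 28)² = 120² = 14400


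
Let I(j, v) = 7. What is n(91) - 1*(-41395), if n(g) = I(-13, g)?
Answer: 41402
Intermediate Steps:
n(g) = 7
n(91) - 1*(-41395) = 7 - 1*(-41395) = 7 + 41395 = 41402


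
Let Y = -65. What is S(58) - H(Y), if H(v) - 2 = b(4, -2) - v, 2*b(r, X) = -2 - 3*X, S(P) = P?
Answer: -11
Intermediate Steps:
b(r, X) = -1 - 3*X/2 (b(r, X) = (-2 - 3*X)/2 = -1 - 3*X/2)
H(v) = 4 - v (H(v) = 2 + ((-1 - 3/2*(-2)) - v) = 2 + ((-1 + 3) - v) = 2 + (2 - v) = 4 - v)
S(58) - H(Y) = 58 - (4 - 1*(-65)) = 58 - (4 + 65) = 58 - 1*69 = 58 - 69 = -11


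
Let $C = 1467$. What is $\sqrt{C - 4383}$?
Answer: $54 i \approx 54.0 i$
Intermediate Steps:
$\sqrt{C - 4383} = \sqrt{1467 - 4383} = \sqrt{-2916} = 54 i$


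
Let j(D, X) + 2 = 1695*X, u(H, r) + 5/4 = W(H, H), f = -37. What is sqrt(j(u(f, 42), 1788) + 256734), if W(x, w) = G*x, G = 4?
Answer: 4*sqrt(205462) ≈ 1813.1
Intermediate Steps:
W(x, w) = 4*x
u(H, r) = -5/4 + 4*H
j(D, X) = -2 + 1695*X
sqrt(j(u(f, 42), 1788) + 256734) = sqrt((-2 + 1695*1788) + 256734) = sqrt((-2 + 3030660) + 256734) = sqrt(3030658 + 256734) = sqrt(3287392) = 4*sqrt(205462)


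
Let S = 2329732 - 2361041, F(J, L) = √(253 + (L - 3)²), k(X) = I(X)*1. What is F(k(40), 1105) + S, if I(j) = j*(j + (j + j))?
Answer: -31309 + √1214657 ≈ -30207.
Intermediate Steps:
I(j) = 3*j² (I(j) = j*(j + 2*j) = j*(3*j) = 3*j²)
k(X) = 3*X² (k(X) = (3*X²)*1 = 3*X²)
F(J, L) = √(253 + (-3 + L)²)
S = -31309
F(k(40), 1105) + S = √(253 + (-3 + 1105)²) - 31309 = √(253 + 1102²) - 31309 = √(253 + 1214404) - 31309 = √1214657 - 31309 = -31309 + √1214657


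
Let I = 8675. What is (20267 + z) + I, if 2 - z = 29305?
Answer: -361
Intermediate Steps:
z = -29303 (z = 2 - 1*29305 = 2 - 29305 = -29303)
(20267 + z) + I = (20267 - 29303) + 8675 = -9036 + 8675 = -361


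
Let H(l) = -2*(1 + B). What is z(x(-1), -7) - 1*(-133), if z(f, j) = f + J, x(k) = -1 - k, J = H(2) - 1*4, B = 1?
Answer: 125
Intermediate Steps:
H(l) = -4 (H(l) = -2*(1 + 1) = -2*2 = -4)
J = -8 (J = -4 - 1*4 = -4 - 4 = -8)
z(f, j) = -8 + f (z(f, j) = f - 8 = -8 + f)
z(x(-1), -7) - 1*(-133) = (-8 + (-1 - 1*(-1))) - 1*(-133) = (-8 + (-1 + 1)) + 133 = (-8 + 0) + 133 = -8 + 133 = 125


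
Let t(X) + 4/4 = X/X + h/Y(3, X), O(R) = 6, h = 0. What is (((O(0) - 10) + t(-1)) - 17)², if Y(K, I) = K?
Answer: 441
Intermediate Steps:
t(X) = 0 (t(X) = -1 + (X/X + 0/3) = -1 + (1 + 0*(⅓)) = -1 + (1 + 0) = -1 + 1 = 0)
(((O(0) - 10) + t(-1)) - 17)² = (((6 - 10) + 0) - 17)² = ((-4 + 0) - 17)² = (-4 - 17)² = (-21)² = 441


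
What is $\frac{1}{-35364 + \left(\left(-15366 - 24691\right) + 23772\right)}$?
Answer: $- \frac{1}{51649} \approx -1.9361 \cdot 10^{-5}$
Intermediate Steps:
$\frac{1}{-35364 + \left(\left(-15366 - 24691\right) + 23772\right)} = \frac{1}{-35364 + \left(-40057 + 23772\right)} = \frac{1}{-35364 - 16285} = \frac{1}{-51649} = - \frac{1}{51649}$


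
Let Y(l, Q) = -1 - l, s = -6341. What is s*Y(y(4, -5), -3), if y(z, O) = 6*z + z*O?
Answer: 31705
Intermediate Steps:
y(z, O) = 6*z + O*z
s*Y(y(4, -5), -3) = -6341*(-1 - 4*(6 - 5)) = -6341*(-1 - 4) = -6341*(-5) = 31705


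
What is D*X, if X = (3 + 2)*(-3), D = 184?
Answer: -2760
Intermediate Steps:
X = -15 (X = 5*(-3) = -15)
D*X = 184*(-15) = -2760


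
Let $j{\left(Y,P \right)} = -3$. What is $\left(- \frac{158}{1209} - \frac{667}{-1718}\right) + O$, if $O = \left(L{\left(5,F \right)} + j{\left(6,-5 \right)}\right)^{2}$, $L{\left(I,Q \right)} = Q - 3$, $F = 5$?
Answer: $\frac{2612021}{2077062} \approx 1.2576$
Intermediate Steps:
$L{\left(I,Q \right)} = -3 + Q$
$O = 1$ ($O = \left(\left(-3 + 5\right) - 3\right)^{2} = \left(2 - 3\right)^{2} = \left(-1\right)^{2} = 1$)
$\left(- \frac{158}{1209} - \frac{667}{-1718}\right) + O = \left(- \frac{158}{1209} - \frac{667}{-1718}\right) + 1 = \left(\left(-158\right) \frac{1}{1209} - - \frac{667}{1718}\right) + 1 = \left(- \frac{158}{1209} + \frac{667}{1718}\right) + 1 = \frac{534959}{2077062} + 1 = \frac{2612021}{2077062}$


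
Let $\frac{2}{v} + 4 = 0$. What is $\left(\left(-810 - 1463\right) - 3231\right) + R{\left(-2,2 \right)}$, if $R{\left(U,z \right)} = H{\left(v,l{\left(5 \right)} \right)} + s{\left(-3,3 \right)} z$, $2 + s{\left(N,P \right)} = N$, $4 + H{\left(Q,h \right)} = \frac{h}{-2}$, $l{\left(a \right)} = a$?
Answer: $- \frac{11041}{2} \approx -5520.5$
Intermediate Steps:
$v = - \frac{1}{2}$ ($v = \frac{2}{-4 + 0} = \frac{2}{-4} = 2 \left(- \frac{1}{4}\right) = - \frac{1}{2} \approx -0.5$)
$H{\left(Q,h \right)} = -4 - \frac{h}{2}$ ($H{\left(Q,h \right)} = -4 + \frac{h}{-2} = -4 + h \left(- \frac{1}{2}\right) = -4 - \frac{h}{2}$)
$s{\left(N,P \right)} = -2 + N$
$R{\left(U,z \right)} = - \frac{13}{2} - 5 z$ ($R{\left(U,z \right)} = \left(-4 - \frac{5}{2}\right) + \left(-2 - 3\right) z = \left(-4 - \frac{5}{2}\right) - 5 z = - \frac{13}{2} - 5 z$)
$\left(\left(-810 - 1463\right) - 3231\right) + R{\left(-2,2 \right)} = \left(\left(-810 - 1463\right) - 3231\right) - \frac{33}{2} = \left(-2273 - 3231\right) - \frac{33}{2} = -5504 - \frac{33}{2} = - \frac{11041}{2}$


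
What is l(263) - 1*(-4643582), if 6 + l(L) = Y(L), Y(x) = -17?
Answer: 4643559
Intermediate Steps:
l(L) = -23 (l(L) = -6 - 17 = -23)
l(263) - 1*(-4643582) = -23 - 1*(-4643582) = -23 + 4643582 = 4643559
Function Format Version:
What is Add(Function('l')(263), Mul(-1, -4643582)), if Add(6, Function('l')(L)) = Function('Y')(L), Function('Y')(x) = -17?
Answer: 4643559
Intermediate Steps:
Function('l')(L) = -23 (Function('l')(L) = Add(-6, -17) = -23)
Add(Function('l')(263), Mul(-1, -4643582)) = Add(-23, Mul(-1, -4643582)) = Add(-23, 4643582) = 4643559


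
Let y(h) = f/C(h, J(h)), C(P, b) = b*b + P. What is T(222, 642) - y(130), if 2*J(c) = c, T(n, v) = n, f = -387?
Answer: 967197/4355 ≈ 222.09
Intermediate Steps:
J(c) = c/2
C(P, b) = P + b² (C(P, b) = b² + P = P + b²)
y(h) = -387/(h + h²/4) (y(h) = -387/(h + (h/2)²) = -387/(h + h²/4))
T(222, 642) - y(130) = 222 - (-1548)/(130*(4 + 130)) = 222 - (-1548)/(130*134) = 222 - 1*(-387/4355) = 222 + 387/4355 = 967197/4355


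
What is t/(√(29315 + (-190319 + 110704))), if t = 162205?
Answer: -32441*I*√503/1006 ≈ -723.24*I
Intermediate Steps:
t/(√(29315 + (-190319 + 110704))) = 162205/(√(29315 + (-190319 + 110704))) = 162205/(√(29315 - 79615)) = 162205/(√(-50300)) = 162205/((10*I*√503)) = 162205*(-I*√503/5030) = -32441*I*√503/1006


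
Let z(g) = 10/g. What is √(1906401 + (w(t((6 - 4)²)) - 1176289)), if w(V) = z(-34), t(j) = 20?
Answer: √211002283/17 ≈ 854.47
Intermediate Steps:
w(V) = -5/17 (w(V) = 10/(-34) = 10*(-1/34) = -5/17)
√(1906401 + (w(t((6 - 4)²)) - 1176289)) = √(1906401 + (-5/17 - 1176289)) = √(1906401 - 19996918/17) = √(12411899/17) = √211002283/17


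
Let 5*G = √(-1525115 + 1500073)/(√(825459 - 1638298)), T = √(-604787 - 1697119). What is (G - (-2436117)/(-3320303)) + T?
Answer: -2436117/3320303 + √56385358/213905 + I*√2301906 ≈ -0.6986 + 1517.2*I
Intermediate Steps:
T = I*√2301906 (T = √(-2301906) = I*√2301906 ≈ 1517.2*I)
G = √56385358/213905 (G = (√(-1525115 + 1500073)/(√(825459 - 1638298)))/5 = (√(-25042)/(√(-812839)))/5 = ((I*√25042)/((I*√812839)))/5 = ((I*√25042)*(-I*√812839/812839))/5 = (√56385358/42781)/5 = √56385358/213905 ≈ 0.035104)
(G - (-2436117)/(-3320303)) + T = (√56385358/213905 - (-2436117)/(-3320303)) + I*√2301906 = (√56385358/213905 - (-2436117)*(-1)/3320303) + I*√2301906 = (√56385358/213905 - 1*2436117/3320303) + I*√2301906 = (√56385358/213905 - 2436117/3320303) + I*√2301906 = (-2436117/3320303 + √56385358/213905) + I*√2301906 = -2436117/3320303 + √56385358/213905 + I*√2301906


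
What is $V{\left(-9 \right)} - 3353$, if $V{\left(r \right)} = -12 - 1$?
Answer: $-3366$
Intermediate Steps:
$V{\left(r \right)} = -13$
$V{\left(-9 \right)} - 3353 = -13 - 3353 = -3366$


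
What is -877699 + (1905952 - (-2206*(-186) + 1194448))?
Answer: -576511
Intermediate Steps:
-877699 + (1905952 - (-2206*(-186) + 1194448)) = -877699 + (1905952 - (410316 + 1194448)) = -877699 + (1905952 - 1*1604764) = -877699 + (1905952 - 1604764) = -877699 + 301188 = -576511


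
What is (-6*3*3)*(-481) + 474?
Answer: 26448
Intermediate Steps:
(-6*3*3)*(-481) + 474 = -18*3*(-481) + 474 = -54*(-481) + 474 = 25974 + 474 = 26448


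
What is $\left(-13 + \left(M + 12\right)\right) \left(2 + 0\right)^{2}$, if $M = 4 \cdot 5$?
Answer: $76$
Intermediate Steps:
$M = 20$
$\left(-13 + \left(M + 12\right)\right) \left(2 + 0\right)^{2} = \left(-13 + \left(20 + 12\right)\right) \left(2 + 0\right)^{2} = \left(-13 + 32\right) 2^{2} = 19 \cdot 4 = 76$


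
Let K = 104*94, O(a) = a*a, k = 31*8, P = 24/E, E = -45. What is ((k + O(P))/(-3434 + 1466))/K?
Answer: -6983/541101600 ≈ -1.2905e-5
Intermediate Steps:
P = -8/15 (P = 24/(-45) = 24*(-1/45) = -8/15 ≈ -0.53333)
k = 248
O(a) = a²
K = 9776
((k + O(P))/(-3434 + 1466))/K = ((248 + (-8/15)²)/(-3434 + 1466))/9776 = ((248 + 64/225)/(-1968))*(1/9776) = ((55864/225)*(-1/1968))*(1/9776) = -6983/55350*1/9776 = -6983/541101600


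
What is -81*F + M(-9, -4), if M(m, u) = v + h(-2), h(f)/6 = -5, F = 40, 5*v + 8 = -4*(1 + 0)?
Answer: -16362/5 ≈ -3272.4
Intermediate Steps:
v = -12/5 (v = -8/5 + (-4*(1 + 0))/5 = -8/5 + (-4*1)/5 = -8/5 + (⅕)*(-4) = -8/5 - ⅘ = -12/5 ≈ -2.4000)
h(f) = -30 (h(f) = 6*(-5) = -30)
M(m, u) = -162/5 (M(m, u) = -12/5 - 30 = -162/5)
-81*F + M(-9, -4) = -81*40 - 162/5 = -3240 - 162/5 = -16362/5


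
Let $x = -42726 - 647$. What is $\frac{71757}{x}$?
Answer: $- \frac{71757}{43373} \approx -1.6544$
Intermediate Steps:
$x = -43373$
$\frac{71757}{x} = \frac{71757}{-43373} = 71757 \left(- \frac{1}{43373}\right) = - \frac{71757}{43373}$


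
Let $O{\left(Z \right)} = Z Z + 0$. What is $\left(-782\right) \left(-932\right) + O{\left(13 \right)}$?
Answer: $728993$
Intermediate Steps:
$O{\left(Z \right)} = Z^{2}$ ($O{\left(Z \right)} = Z^{2} + 0 = Z^{2}$)
$\left(-782\right) \left(-932\right) + O{\left(13 \right)} = \left(-782\right) \left(-932\right) + 13^{2} = 728824 + 169 = 728993$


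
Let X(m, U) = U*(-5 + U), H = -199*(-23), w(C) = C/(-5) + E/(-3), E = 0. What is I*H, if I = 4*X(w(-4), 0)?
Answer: 0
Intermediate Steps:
w(C) = -C/5 (w(C) = C/(-5) + 0/(-3) = C*(-⅕) + 0*(-⅓) = -C/5 + 0 = -C/5)
H = 4577
I = 0 (I = 4*(0*(-5 + 0)) = 4*(0*(-5)) = 4*0 = 0)
I*H = 0*4577 = 0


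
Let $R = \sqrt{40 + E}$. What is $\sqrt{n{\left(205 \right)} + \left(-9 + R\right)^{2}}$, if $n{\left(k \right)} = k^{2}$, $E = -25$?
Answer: $\sqrt{42121 - 18 \sqrt{15}} \approx 205.06$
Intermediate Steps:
$R = \sqrt{15}$ ($R = \sqrt{40 - 25} = \sqrt{15} \approx 3.873$)
$\sqrt{n{\left(205 \right)} + \left(-9 + R\right)^{2}} = \sqrt{205^{2} + \left(-9 + \sqrt{15}\right)^{2}} = \sqrt{42025 + \left(-9 + \sqrt{15}\right)^{2}}$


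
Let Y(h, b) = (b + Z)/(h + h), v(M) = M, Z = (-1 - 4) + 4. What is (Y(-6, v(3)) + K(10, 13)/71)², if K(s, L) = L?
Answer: 49/181476 ≈ 0.00027001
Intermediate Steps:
Z = -1 (Z = -5 + 4 = -1)
Y(h, b) = (-1 + b)/(2*h) (Y(h, b) = (b - 1)/(h + h) = (-1 + b)/((2*h)) = (-1 + b)*(1/(2*h)) = (-1 + b)/(2*h))
(Y(-6, v(3)) + K(10, 13)/71)² = ((½)*(-1 + 3)/(-6) + 13/71)² = ((½)*(-⅙)*2 + 13*(1/71))² = (-⅙ + 13/71)² = (7/426)² = 49/181476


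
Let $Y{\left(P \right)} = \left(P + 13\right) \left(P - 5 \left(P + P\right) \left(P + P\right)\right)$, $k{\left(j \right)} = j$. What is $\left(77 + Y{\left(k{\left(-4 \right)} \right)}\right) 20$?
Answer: $-56780$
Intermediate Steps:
$Y{\left(P \right)} = \left(13 + P\right) \left(P - 20 P^{2}\right)$ ($Y{\left(P \right)} = \left(13 + P\right) \left(P - 5 \cdot 2 P 2 P\right) = \left(13 + P\right) \left(P - 5 \cdot 4 P^{2}\right) = \left(13 + P\right) \left(P - 20 P^{2}\right)$)
$\left(77 + Y{\left(k{\left(-4 \right)} \right)}\right) 20 = \left(77 - 4 \left(13 - -1036 - 20 \left(-4\right)^{2}\right)\right) 20 = \left(77 - 4 \left(13 + 1036 - 320\right)\right) 20 = \left(77 - 2916\right) 20 = \left(-2839\right) 20 = -56780$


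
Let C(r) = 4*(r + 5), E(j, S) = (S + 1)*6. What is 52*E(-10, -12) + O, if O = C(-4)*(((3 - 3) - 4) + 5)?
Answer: -3428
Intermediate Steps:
E(j, S) = 6 + 6*S (E(j, S) = (1 + S)*6 = 6 + 6*S)
C(r) = 20 + 4*r (C(r) = 4*(5 + r) = 20 + 4*r)
O = 4 (O = (20 + 4*(-4))*(((3 - 3) - 4) + 5) = (20 - 16)*((0 - 4) + 5) = 4*(-4 + 5) = 4*1 = 4)
52*E(-10, -12) + O = 52*(6 + 6*(-12)) + 4 = 52*(6 - 72) + 4 = 52*(-66) + 4 = -3432 + 4 = -3428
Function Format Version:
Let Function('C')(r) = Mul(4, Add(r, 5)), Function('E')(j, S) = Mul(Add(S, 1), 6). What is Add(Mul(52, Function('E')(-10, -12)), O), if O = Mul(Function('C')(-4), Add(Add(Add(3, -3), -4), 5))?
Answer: -3428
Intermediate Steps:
Function('E')(j, S) = Add(6, Mul(6, S)) (Function('E')(j, S) = Mul(Add(1, S), 6) = Add(6, Mul(6, S)))
Function('C')(r) = Add(20, Mul(4, r)) (Function('C')(r) = Mul(4, Add(5, r)) = Add(20, Mul(4, r)))
O = 4 (O = Mul(Add(20, Mul(4, -4)), Add(Add(Add(3, -3), -4), 5)) = Mul(Add(20, -16), Add(Add(0, -4), 5)) = Mul(4, Add(-4, 5)) = Mul(4, 1) = 4)
Add(Mul(52, Function('E')(-10, -12)), O) = Add(Mul(52, Add(6, Mul(6, -12))), 4) = Add(Mul(52, Add(6, -72)), 4) = Add(Mul(52, -66), 4) = Add(-3432, 4) = -3428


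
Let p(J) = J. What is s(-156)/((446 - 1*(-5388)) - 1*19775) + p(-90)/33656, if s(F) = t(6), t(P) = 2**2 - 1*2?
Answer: -661001/234599148 ≈ -0.0028176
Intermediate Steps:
t(P) = 2 (t(P) = 4 - 2 = 2)
s(F) = 2
s(-156)/((446 - 1*(-5388)) - 1*19775) + p(-90)/33656 = 2/((446 - 1*(-5388)) - 1*19775) - 90/33656 = 2/((446 + 5388) - 19775) - 90*1/33656 = 2/(5834 - 19775) - 45/16828 = 2/(-13941) - 45/16828 = 2*(-1/13941) - 45/16828 = -2/13941 - 45/16828 = -661001/234599148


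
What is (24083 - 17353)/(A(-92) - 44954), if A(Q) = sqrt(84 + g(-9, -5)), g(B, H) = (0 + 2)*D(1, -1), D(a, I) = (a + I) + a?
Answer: -30254042/202086203 - 673*sqrt(86)/202086203 ≈ -0.14974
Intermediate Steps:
D(a, I) = I + 2*a (D(a, I) = (I + a) + a = I + 2*a)
g(B, H) = 2 (g(B, H) = (0 + 2)*(-1 + 2*1) = 2*(-1 + 2) = 2*1 = 2)
A(Q) = sqrt(86) (A(Q) = sqrt(84 + 2) = sqrt(86))
(24083 - 17353)/(A(-92) - 44954) = (24083 - 17353)/(sqrt(86) - 44954) = 6730/(-44954 + sqrt(86))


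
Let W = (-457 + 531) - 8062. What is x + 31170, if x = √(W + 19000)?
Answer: 31170 + 2*√2753 ≈ 31275.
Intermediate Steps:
W = -7988 (W = 74 - 8062 = -7988)
x = 2*√2753 (x = √(-7988 + 19000) = √11012 = 2*√2753 ≈ 104.94)
x + 31170 = 2*√2753 + 31170 = 31170 + 2*√2753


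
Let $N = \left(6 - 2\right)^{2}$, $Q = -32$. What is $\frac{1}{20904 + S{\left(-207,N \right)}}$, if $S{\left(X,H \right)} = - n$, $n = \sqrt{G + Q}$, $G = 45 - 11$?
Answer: $\frac{10452}{218488607} + \frac{\sqrt{2}}{436977214} \approx 4.7841 \cdot 10^{-5}$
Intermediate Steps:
$N = 16$ ($N = 4^{2} = 16$)
$G = 34$
$n = \sqrt{2}$ ($n = \sqrt{34 - 32} = \sqrt{2} \approx 1.4142$)
$S{\left(X,H \right)} = - \sqrt{2}$
$\frac{1}{20904 + S{\left(-207,N \right)}} = \frac{1}{20904 - \sqrt{2}}$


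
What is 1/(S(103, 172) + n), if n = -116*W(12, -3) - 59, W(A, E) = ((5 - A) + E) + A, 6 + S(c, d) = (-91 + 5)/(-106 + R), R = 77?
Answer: -29/8527 ≈ -0.0034010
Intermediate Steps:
S(c, d) = -88/29 (S(c, d) = -6 + (-91 + 5)/(-106 + 77) = -6 - 86/(-29) = -6 - 86*(-1/29) = -6 + 86/29 = -88/29)
W(A, E) = 5 + E (W(A, E) = (5 + E - A) + A = 5 + E)
n = -291 (n = -116*(5 - 3) - 59 = -116*2 - 59 = -232 - 59 = -291)
1/(S(103, 172) + n) = 1/(-88/29 - 291) = 1/(-8527/29) = -29/8527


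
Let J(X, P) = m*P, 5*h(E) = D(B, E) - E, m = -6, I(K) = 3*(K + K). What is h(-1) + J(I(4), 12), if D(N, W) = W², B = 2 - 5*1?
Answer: -358/5 ≈ -71.600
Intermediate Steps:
B = -3 (B = 2 - 5 = -3)
I(K) = 6*K (I(K) = 3*(2*K) = 6*K)
h(E) = -E/5 + E²/5 (h(E) = (E² - E)/5 = -E/5 + E²/5)
J(X, P) = -6*P
h(-1) + J(I(4), 12) = (⅕)*(-1)*(-1 - 1) - 6*12 = (⅕)*(-1)*(-2) - 72 = ⅖ - 72 = -358/5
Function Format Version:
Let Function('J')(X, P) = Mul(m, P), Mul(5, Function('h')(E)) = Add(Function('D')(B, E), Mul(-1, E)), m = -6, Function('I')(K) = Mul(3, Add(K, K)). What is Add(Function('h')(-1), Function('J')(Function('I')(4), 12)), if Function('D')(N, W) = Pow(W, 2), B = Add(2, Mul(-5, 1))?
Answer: Rational(-358, 5) ≈ -71.600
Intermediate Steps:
B = -3 (B = Add(2, -5) = -3)
Function('I')(K) = Mul(6, K) (Function('I')(K) = Mul(3, Mul(2, K)) = Mul(6, K))
Function('h')(E) = Add(Mul(Rational(-1, 5), E), Mul(Rational(1, 5), Pow(E, 2))) (Function('h')(E) = Mul(Rational(1, 5), Add(Pow(E, 2), Mul(-1, E))) = Add(Mul(Rational(-1, 5), E), Mul(Rational(1, 5), Pow(E, 2))))
Function('J')(X, P) = Mul(-6, P)
Add(Function('h')(-1), Function('J')(Function('I')(4), 12)) = Add(Mul(Rational(1, 5), -1, Add(-1, -1)), Mul(-6, 12)) = Add(Mul(Rational(1, 5), -1, -2), -72) = Add(Rational(2, 5), -72) = Rational(-358, 5)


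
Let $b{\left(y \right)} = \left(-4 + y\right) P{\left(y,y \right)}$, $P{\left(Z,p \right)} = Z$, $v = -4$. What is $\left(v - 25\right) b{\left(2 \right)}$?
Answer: $116$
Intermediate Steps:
$b{\left(y \right)} = y \left(-4 + y\right)$ ($b{\left(y \right)} = \left(-4 + y\right) y = y \left(-4 + y\right)$)
$\left(v - 25\right) b{\left(2 \right)} = \left(-4 - 25\right) 2 \left(-4 + 2\right) = - 29 \cdot 2 \left(-2\right) = \left(-29\right) \left(-4\right) = 116$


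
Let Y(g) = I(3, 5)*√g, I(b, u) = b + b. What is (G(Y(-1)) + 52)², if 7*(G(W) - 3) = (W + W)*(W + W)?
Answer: 58081/49 ≈ 1185.3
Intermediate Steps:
I(b, u) = 2*b
Y(g) = 6*√g (Y(g) = (2*3)*√g = 6*√g)
G(W) = 3 + 4*W²/7 (G(W) = 3 + ((W + W)*(W + W))/7 = 3 + ((2*W)*(2*W))/7 = 3 + (4*W²)/7 = 3 + 4*W²/7)
(G(Y(-1)) + 52)² = ((3 + 4*(6*√(-1))²/7) + 52)² = ((3 + 4*(6*I)²/7) + 52)² = ((3 + (4/7)*(-36)) + 52)² = ((3 - 144/7) + 52)² = (-123/7 + 52)² = (241/7)² = 58081/49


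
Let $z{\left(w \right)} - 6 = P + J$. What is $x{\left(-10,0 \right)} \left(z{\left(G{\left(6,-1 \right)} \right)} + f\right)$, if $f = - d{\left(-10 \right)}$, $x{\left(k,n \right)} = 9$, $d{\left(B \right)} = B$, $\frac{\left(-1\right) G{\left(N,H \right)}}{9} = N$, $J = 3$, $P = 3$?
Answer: $198$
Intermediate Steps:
$G{\left(N,H \right)} = - 9 N$
$f = 10$ ($f = \left(-1\right) \left(-10\right) = 10$)
$z{\left(w \right)} = 12$ ($z{\left(w \right)} = 6 + \left(3 + 3\right) = 6 + 6 = 12$)
$x{\left(-10,0 \right)} \left(z{\left(G{\left(6,-1 \right)} \right)} + f\right) = 9 \left(12 + 10\right) = 9 \cdot 22 = 198$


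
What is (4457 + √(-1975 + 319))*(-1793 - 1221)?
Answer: -13433398 - 18084*I*√46 ≈ -1.3433e+7 - 1.2265e+5*I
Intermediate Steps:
(4457 + √(-1975 + 319))*(-1793 - 1221) = (4457 + √(-1656))*(-3014) = (4457 + 6*I*√46)*(-3014) = -13433398 - 18084*I*√46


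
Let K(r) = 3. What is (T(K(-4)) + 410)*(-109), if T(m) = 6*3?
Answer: -46652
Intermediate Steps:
T(m) = 18
(T(K(-4)) + 410)*(-109) = (18 + 410)*(-109) = 428*(-109) = -46652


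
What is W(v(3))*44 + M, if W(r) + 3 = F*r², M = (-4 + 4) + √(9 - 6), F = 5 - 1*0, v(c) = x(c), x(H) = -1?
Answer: 88 + √3 ≈ 89.732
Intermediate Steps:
v(c) = -1
F = 5 (F = 5 + 0 = 5)
M = √3 (M = 0 + √3 = √3 ≈ 1.7320)
W(r) = -3 + 5*r²
W(v(3))*44 + M = (-3 + 5*(-1)²)*44 + √3 = (-3 + 5*1)*44 + √3 = (-3 + 5)*44 + √3 = 2*44 + √3 = 88 + √3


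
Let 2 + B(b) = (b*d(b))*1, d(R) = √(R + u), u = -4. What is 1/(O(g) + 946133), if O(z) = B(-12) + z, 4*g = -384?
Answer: 105115/99442469281 + 16*I/298327407843 ≈ 1.057e-6 + 5.3632e-11*I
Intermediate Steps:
g = -96 (g = (¼)*(-384) = -96)
d(R) = √(-4 + R) (d(R) = √(R - 4) = √(-4 + R))
B(b) = -2 + b*√(-4 + b) (B(b) = -2 + (b*√(-4 + b))*1 = -2 + b*√(-4 + b))
O(z) = -2 + z - 48*I (O(z) = (-2 - 12*√(-4 - 12)) + z = (-2 - 48*I) + z = -2 + z - 48*I)
1/(O(g) + 946133) = 1/((-2 - 96 - 48*I) + 946133) = 1/((-98 - 48*I) + 946133) = 1/(946035 - 48*I) = (946035 + 48*I)/894982223529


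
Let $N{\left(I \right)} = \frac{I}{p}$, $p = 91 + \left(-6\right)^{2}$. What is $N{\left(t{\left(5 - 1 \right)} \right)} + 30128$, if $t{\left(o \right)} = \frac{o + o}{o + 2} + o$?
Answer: $\frac{11478784}{381} \approx 30128.0$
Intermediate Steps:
$p = 127$ ($p = 91 + 36 = 127$)
$t{\left(o \right)} = o + \frac{2 o}{2 + o}$ ($t{\left(o \right)} = \frac{2 o}{2 + o} + o = o + \frac{2 o}{2 + o}$)
$N{\left(I \right)} = \frac{I}{127}$
$N{\left(t{\left(5 - 1 \right)} \right)} + 30128 = \frac{\left(5 - 1\right) \frac{1}{2 + \left(5 - 1\right)} \left(4 + \left(5 - 1\right)\right)}{127} + 30128 = \frac{4 \frac{1}{2 + 4} \left(4 + 4\right)}{127} + 30128 = \frac{4 \cdot \frac{1}{6} \cdot 8}{127} + 30128 = \frac{1}{127} \cdot \frac{16}{3} + 30128 = \frac{16}{381} + 30128 = \frac{11478784}{381}$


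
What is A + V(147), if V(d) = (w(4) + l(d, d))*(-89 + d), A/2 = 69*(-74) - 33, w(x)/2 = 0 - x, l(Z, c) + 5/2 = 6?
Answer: -10539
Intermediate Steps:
l(Z, c) = 7/2 (l(Z, c) = -5/2 + 6 = 7/2)
w(x) = -2*x (w(x) = 2*(0 - x) = 2*(-x) = -2*x)
A = -10278 (A = 2*(69*(-74) - 33) = 2*(-5106 - 33) = 2*(-5139) = -10278)
V(d) = 801/2 - 9*d/2 (V(d) = (-2*4 + 7/2)*(-89 + d) = (-8 + 7/2)*(-89 + d) = -9*(-89 + d)/2 = 801/2 - 9*d/2)
A + V(147) = -10278 + (801/2 - 9/2*147) = -10278 + (801/2 - 1323/2) = -10278 - 261 = -10539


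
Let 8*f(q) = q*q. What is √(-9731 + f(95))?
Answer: 3*I*√15294/4 ≈ 92.752*I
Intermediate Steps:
f(q) = q²/8 (f(q) = (q*q)/8 = q²/8)
√(-9731 + f(95)) = √(-9731 + (⅛)*95²) = √(-9731 + (⅛)*9025) = √(-9731 + 9025/8) = √(-68823/8) = 3*I*√15294/4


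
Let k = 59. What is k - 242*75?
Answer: -18091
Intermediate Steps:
k - 242*75 = 59 - 242*75 = 59 - 18150 = -18091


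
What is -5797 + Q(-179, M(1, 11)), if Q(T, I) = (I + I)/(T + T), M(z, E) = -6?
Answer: -1037657/179 ≈ -5797.0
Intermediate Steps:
Q(T, I) = I/T (Q(T, I) = (2*I)/((2*T)) = (2*I)*(1/(2*T)) = I/T)
-5797 + Q(-179, M(1, 11)) = -5797 - 6/(-179) = -5797 - 6*(-1/179) = -5797 + 6/179 = -1037657/179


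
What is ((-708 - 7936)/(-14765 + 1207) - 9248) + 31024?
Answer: 147623826/6779 ≈ 21777.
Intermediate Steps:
((-708 - 7936)/(-14765 + 1207) - 9248) + 31024 = (-8644/(-13558) - 9248) + 31024 = (-8644*(-1/13558) - 9248) + 31024 = (4322/6779 - 9248) + 31024 = -62687870/6779 + 31024 = 147623826/6779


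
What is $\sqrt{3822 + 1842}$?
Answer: $4 \sqrt{354} \approx 75.26$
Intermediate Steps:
$\sqrt{3822 + 1842} = \sqrt{5664} = 4 \sqrt{354}$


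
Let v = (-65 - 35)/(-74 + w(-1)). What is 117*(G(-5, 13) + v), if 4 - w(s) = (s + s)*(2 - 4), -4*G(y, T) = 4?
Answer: 1521/37 ≈ 41.108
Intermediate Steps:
G(y, T) = -1 (G(y, T) = -¼*4 = -1)
w(s) = 4 + 4*s (w(s) = 4 - (s + s)*(2 - 4) = 4 - 2*s*(-2) = 4 - (-4)*s = 4 + 4*s)
v = 50/37 (v = (-65 - 35)/(-74 + (4 + 4*(-1))) = -100/(-74 + (4 - 4)) = -100/(-74 + 0) = -100/(-74) = -100*(-1/74) = 50/37 ≈ 1.3514)
117*(G(-5, 13) + v) = 117*(-1 + 50/37) = 117*(13/37) = 1521/37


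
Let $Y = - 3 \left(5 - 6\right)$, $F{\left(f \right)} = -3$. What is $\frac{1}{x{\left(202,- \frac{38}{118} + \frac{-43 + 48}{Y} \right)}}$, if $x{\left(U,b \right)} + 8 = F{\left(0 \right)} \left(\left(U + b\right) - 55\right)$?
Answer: $- \frac{59}{26729} \approx -0.0022073$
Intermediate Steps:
$Y = 3$ ($Y = \left(-3\right) \left(-1\right) = 3$)
$x{\left(U,b \right)} = 157 - 3 U - 3 b$ ($x{\left(U,b \right)} = -8 - 3 \left(\left(U + b\right) - 55\right) = -8 - 3 \left(-55 + U + b\right) = -8 - \left(-165 + 3 U + 3 b\right) = 157 - 3 U - 3 b$)
$\frac{1}{x{\left(202,- \frac{38}{118} + \frac{-43 + 48}{Y} \right)}} = \frac{1}{157 - 606 - 3 \left(- \frac{38}{118} + \frac{-43 + 48}{3}\right)} = \frac{1}{157 - 606 - 3 \left(\left(-38\right) \frac{1}{118} + 5 \cdot \frac{1}{3}\right)} = \frac{1}{157 - 606 - 3 \left(- \frac{19}{59} + \frac{5}{3}\right)} = \frac{1}{157 - 606 - \frac{238}{59}} = \frac{1}{- \frac{26729}{59}} = - \frac{59}{26729}$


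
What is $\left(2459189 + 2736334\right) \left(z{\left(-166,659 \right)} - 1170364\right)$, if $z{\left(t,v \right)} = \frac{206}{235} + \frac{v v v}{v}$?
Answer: $- \frac{898717926478377}{235} \approx -3.8243 \cdot 10^{12}$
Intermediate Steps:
$z{\left(t,v \right)} = \frac{206}{235} + v^{2}$ ($z{\left(t,v \right)} = 206 \cdot \frac{1}{235} + \frac{v^{2} v}{v} = \frac{206}{235} + \frac{v^{3}}{v} = \frac{206}{235} + v^{2}$)
$\left(2459189 + 2736334\right) \left(z{\left(-166,659 \right)} - 1170364\right) = \left(2459189 + 2736334\right) \left(\left(\frac{206}{235} + 659^{2}\right) - 1170364\right) = 5195523 \left(\left(\frac{206}{235} + 434281\right) - 1170364\right) = 5195523 \left(\frac{102056241}{235} - 1170364\right) = 5195523 \left(- \frac{172979299}{235}\right) = - \frac{898717926478377}{235}$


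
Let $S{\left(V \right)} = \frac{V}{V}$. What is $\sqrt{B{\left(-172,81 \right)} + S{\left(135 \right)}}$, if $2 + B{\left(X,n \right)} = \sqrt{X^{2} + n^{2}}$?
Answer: $\sqrt{-1 + \sqrt{36145}} \approx 13.752$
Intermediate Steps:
$B{\left(X,n \right)} = -2 + \sqrt{X^{2} + n^{2}}$
$S{\left(V \right)} = 1$
$\sqrt{B{\left(-172,81 \right)} + S{\left(135 \right)}} = \sqrt{\left(-2 + \sqrt{\left(-172\right)^{2} + 81^{2}}\right) + 1} = \sqrt{\left(-2 + \sqrt{29584 + 6561}\right) + 1} = \sqrt{\left(-2 + \sqrt{36145}\right) + 1} = \sqrt{-1 + \sqrt{36145}}$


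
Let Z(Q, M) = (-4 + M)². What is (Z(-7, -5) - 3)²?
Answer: 6084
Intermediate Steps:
(Z(-7, -5) - 3)² = ((-4 - 5)² - 3)² = ((-9)² - 3)² = (81 - 3)² = 78² = 6084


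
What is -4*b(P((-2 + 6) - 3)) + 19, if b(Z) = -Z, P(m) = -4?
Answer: 3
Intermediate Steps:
-4*b(P((-2 + 6) - 3)) + 19 = -(-4)*(-4) + 19 = -4*4 + 19 = -16 + 19 = 3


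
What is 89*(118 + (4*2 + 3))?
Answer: 11481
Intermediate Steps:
89*(118 + (4*2 + 3)) = 89*(118 + (8 + 3)) = 89*(118 + 11) = 89*129 = 11481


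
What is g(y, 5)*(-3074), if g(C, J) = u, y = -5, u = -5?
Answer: 15370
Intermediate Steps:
g(C, J) = -5
g(y, 5)*(-3074) = -5*(-3074) = 15370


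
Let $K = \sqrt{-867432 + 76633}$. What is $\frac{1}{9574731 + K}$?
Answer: $\frac{9574731}{91675474513160} - \frac{i \sqrt{790799}}{91675474513160} \approx 1.0444 \cdot 10^{-7} - 9.7002 \cdot 10^{-12} i$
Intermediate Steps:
$K = i \sqrt{790799}$ ($K = \sqrt{-790799} = i \sqrt{790799} \approx 889.27 i$)
$\frac{1}{9574731 + K} = \frac{1}{9574731 + i \sqrt{790799}}$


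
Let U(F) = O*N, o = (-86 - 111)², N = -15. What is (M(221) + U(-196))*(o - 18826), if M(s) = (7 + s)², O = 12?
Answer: 1035199332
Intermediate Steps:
o = 38809 (o = (-197)² = 38809)
U(F) = -180 (U(F) = 12*(-15) = -180)
(M(221) + U(-196))*(o - 18826) = ((7 + 221)² - 180)*(38809 - 18826) = (228² - 180)*19983 = (51984 - 180)*19983 = 51804*19983 = 1035199332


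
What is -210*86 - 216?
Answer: -18276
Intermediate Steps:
-210*86 - 216 = -18060 - 216 = -18276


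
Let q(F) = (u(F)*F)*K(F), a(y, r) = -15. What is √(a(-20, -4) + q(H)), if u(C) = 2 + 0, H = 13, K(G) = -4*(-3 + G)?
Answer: I*√1055 ≈ 32.481*I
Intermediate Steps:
K(G) = 12 - 4*G
u(C) = 2
q(F) = 2*F*(12 - 4*F) (q(F) = (2*F)*(12 - 4*F) = 2*F*(12 - 4*F))
√(a(-20, -4) + q(H)) = √(-15 + 8*13*(3 - 1*13)) = √(-15 + 8*13*(3 - 13)) = √(-15 + 8*13*(-10)) = √(-15 - 1040) = √(-1055) = I*√1055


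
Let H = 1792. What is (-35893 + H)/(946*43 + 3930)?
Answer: -34101/44608 ≈ -0.76446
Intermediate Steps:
(-35893 + H)/(946*43 + 3930) = (-35893 + 1792)/(946*43 + 3930) = -34101/(40678 + 3930) = -34101/44608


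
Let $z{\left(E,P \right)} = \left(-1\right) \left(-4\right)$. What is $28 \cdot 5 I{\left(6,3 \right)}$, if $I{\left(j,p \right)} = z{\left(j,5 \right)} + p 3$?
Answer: $1820$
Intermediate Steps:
$z{\left(E,P \right)} = 4$
$I{\left(j,p \right)} = 4 + 3 p$ ($I{\left(j,p \right)} = 4 + p 3 = 4 + 3 p$)
$28 \cdot 5 I{\left(6,3 \right)} = 28 \cdot 5 \left(4 + 3 \cdot 3\right) = 140 \left(4 + 9\right) = 140 \cdot 13 = 1820$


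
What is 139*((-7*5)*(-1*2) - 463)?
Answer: -54627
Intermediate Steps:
139*((-7*5)*(-1*2) - 463) = 139*(-35*(-2) - 463) = 139*(70 - 463) = 139*(-393) = -54627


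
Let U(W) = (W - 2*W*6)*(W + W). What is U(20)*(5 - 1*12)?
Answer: 61600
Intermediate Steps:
U(W) = -22*W**2 (U(W) = (W - 12*W)*(2*W) = (-11*W)*(2*W) = -22*W**2)
U(20)*(5 - 1*12) = (-22*20**2)*(5 - 1*12) = (-22*400)*(5 - 12) = -8800*(-7) = 61600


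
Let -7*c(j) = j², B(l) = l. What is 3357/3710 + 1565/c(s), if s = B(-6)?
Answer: -20261099/66780 ≈ -303.40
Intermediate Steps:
s = -6
c(j) = -j²/7
3357/3710 + 1565/c(s) = 3357/3710 + 1565/((-⅐*(-6)²)) = 3357*(1/3710) + 1565/((-⅐*36)) = 3357/3710 + 1565/(-36/7) = 3357/3710 + 1565*(-7/36) = 3357/3710 - 10955/36 = -20261099/66780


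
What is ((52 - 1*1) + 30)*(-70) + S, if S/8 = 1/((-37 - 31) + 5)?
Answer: -357218/63 ≈ -5670.1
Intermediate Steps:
S = -8/63 (S = 8/((-37 - 31) + 5) = 8/(-68 + 5) = 8/(-63) = 8*(-1/63) = -8/63 ≈ -0.12698)
((52 - 1*1) + 30)*(-70) + S = ((52 - 1*1) + 30)*(-70) - 8/63 = ((52 - 1) + 30)*(-70) - 8/63 = (51 + 30)*(-70) - 8/63 = 81*(-70) - 8/63 = -5670 - 8/63 = -357218/63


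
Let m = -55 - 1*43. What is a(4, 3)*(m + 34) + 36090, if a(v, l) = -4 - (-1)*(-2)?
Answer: 36474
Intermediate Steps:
m = -98 (m = -55 - 43 = -98)
a(v, l) = -6 (a(v, l) = -4 - 1*2 = -4 - 2 = -6)
a(4, 3)*(m + 34) + 36090 = -6*(-98 + 34) + 36090 = -6*(-64) + 36090 = 384 + 36090 = 36474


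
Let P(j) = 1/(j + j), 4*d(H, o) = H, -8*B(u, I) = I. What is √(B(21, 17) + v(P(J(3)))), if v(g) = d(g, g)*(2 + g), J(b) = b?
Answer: I*√293/12 ≈ 1.4264*I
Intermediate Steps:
B(u, I) = -I/8
d(H, o) = H/4
P(j) = 1/(2*j)
v(g) = g*(2 + g)/4 (v(g) = (g/4)*(2 + g) = g*(2 + g)/4)
√(B(21, 17) + v(P(J(3)))) = √(-⅛*17 + ((½)/3)*(2 + (½)/3)/4) = √(-17/8 + ((½)*(⅓))*(2 + (½)*(⅓))/4) = √(-17/8 + (¼)*(⅙)*(2 + ⅙)) = √(-17/8 + (¼)*(⅙)*(13/6)) = √(-17/8 + 13/144) = √(-293/144) = I*√293/12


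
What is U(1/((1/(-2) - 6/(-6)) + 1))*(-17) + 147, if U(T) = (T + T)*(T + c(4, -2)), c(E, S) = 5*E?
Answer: -2893/9 ≈ -321.44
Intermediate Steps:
U(T) = 2*T*(20 + T) (U(T) = (T + T)*(T + 5*4) = (2*T)*(T + 20) = (2*T)*(20 + T) = 2*T*(20 + T))
U(1/((1/(-2) - 6/(-6)) + 1))*(-17) + 147 = (2*(20 + 1/((1/(-2) - 6/(-6)) + 1))/((1/(-2) - 6/(-6)) + 1))*(-17) + 147 = (2*(20 + 1/((1*(-½) - 6*(-⅙)) + 1))/((1*(-½) - 6*(-⅙)) + 1))*(-17) + 147 = (2*(20 + 1/((-½ + 1) + 1))/((-½ + 1) + 1))*(-17) + 147 = (2*(20 + 1/(½ + 1))/(½ + 1))*(-17) + 147 = (2*(20 + 1/(3/2))/(3/2))*(-17) + 147 = (2*(⅔)*(20 + ⅔))*(-17) + 147 = (2*(⅔)*(62/3))*(-17) + 147 = (248/9)*(-17) + 147 = -4216/9 + 147 = -2893/9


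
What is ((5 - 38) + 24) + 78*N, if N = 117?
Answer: 9117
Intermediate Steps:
((5 - 38) + 24) + 78*N = ((5 - 38) + 24) + 78*117 = (-33 + 24) + 9126 = -9 + 9126 = 9117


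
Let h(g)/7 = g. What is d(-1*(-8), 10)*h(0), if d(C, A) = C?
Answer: 0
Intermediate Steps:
h(g) = 7*g
d(-1*(-8), 10)*h(0) = (-1*(-8))*(7*0) = 8*0 = 0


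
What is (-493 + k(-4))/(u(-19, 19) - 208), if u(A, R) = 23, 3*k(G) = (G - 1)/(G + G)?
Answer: 11827/4440 ≈ 2.6637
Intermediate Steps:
k(G) = (-1 + G)/(6*G) (k(G) = ((G - 1)/(G + G))/3 = ((-1 + G)/((2*G)))/3 = ((-1 + G)*(1/(2*G)))/3 = ((-1 + G)/(2*G))/3 = (-1 + G)/(6*G))
(-493 + k(-4))/(u(-19, 19) - 208) = (-493 + (1/6)*(-1 - 4)/(-4))/(23 - 208) = (-493 + (1/6)*(-1/4)*(-5))/(-185) = (-493 + 5/24)*(-1/185) = -11827/24*(-1/185) = 11827/4440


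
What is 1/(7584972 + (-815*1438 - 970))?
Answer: 1/6412032 ≈ 1.5596e-7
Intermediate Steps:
1/(7584972 + (-815*1438 - 970)) = 1/(7584972 + (-1171970 - 970)) = 1/(7584972 - 1172940) = 1/6412032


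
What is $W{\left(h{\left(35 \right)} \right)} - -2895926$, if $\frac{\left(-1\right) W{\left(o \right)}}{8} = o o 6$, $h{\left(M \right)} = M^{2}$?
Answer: $-69134074$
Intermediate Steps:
$W{\left(o \right)} = - 48 o^{2}$ ($W{\left(o \right)} = - 8 o o 6 = - 8 o^{2} \cdot 6 = - 8 \cdot 6 o^{2} = - 48 o^{2}$)
$W{\left(h{\left(35 \right)} \right)} - -2895926 = - 48 \left(35^{2}\right)^{2} - -2895926 = - 48 \cdot 1225^{2} + 2895926 = \left(-48\right) 1500625 + 2895926 = -72030000 + 2895926 = -69134074$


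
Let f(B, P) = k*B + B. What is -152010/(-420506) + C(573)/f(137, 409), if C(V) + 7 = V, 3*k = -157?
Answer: 623271948/2217958897 ≈ 0.28101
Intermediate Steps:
k = -157/3 (k = (1/3)*(-157) = -157/3 ≈ -52.333)
C(V) = -7 + V
f(B, P) = -154*B/3 (f(B, P) = -157*B/3 + B = -154*B/3)
-152010/(-420506) + C(573)/f(137, 409) = -152010/(-420506) + (-7 + 573)/((-154/3*137)) = -152010*(-1/420506) + 566/(-21098/3) = 76005/210253 + 566*(-3/21098) = 76005/210253 - 849/10549 = 623271948/2217958897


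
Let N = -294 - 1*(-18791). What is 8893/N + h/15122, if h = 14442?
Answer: 200806810/139855817 ≈ 1.4358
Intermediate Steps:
N = 18497 (N = -294 + 18791 = 18497)
8893/N + h/15122 = 8893/18497 + 14442/15122 = 8893*(1/18497) + 14442*(1/15122) = 8893/18497 + 7221/7561 = 200806810/139855817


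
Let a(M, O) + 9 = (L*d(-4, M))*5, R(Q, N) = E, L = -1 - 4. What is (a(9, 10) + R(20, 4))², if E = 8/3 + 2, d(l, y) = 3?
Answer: 56644/9 ≈ 6293.8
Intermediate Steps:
L = -5
E = 14/3 (E = 8*(⅓) + 2 = 8/3 + 2 = 14/3 ≈ 4.6667)
R(Q, N) = 14/3
a(M, O) = -84 (a(M, O) = -9 - 5*3*5 = -9 - 15*5 = -9 - 75 = -84)
(a(9, 10) + R(20, 4))² = (-84 + 14/3)² = (-238/3)² = 56644/9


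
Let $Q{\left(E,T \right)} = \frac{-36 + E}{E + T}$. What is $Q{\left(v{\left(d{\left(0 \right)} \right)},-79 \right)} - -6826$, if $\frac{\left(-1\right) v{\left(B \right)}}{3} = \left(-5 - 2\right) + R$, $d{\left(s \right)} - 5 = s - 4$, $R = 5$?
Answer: $\frac{498328}{73} \approx 6826.4$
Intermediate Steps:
$d{\left(s \right)} = 1 + s$ ($d{\left(s \right)} = 5 + \left(s - 4\right) = 5 + \left(-4 + s\right) = 1 + s$)
$v{\left(B \right)} = 6$ ($v{\left(B \right)} = - 3 \left(\left(-5 - 2\right) + 5\right) = - 3 \left(-7 + 5\right) = \left(-3\right) \left(-2\right) = 6$)
$Q{\left(E,T \right)} = \frac{-36 + E}{E + T}$
$Q{\left(v{\left(d{\left(0 \right)} \right)},-79 \right)} - -6826 = \frac{-36 + 6}{6 - 79} - -6826 = \frac{1}{-73} \left(-30\right) + 6826 = \left(- \frac{1}{73}\right) \left(-30\right) + 6826 = \frac{30}{73} + 6826 = \frac{498328}{73}$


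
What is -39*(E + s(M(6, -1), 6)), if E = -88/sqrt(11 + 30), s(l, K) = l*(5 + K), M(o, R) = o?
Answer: -2574 + 3432*sqrt(41)/41 ≈ -2038.0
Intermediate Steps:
E = -88*sqrt(41)/41 ≈ -13.743
-39*(E + s(M(6, -1), 6)) = -39*(-88*sqrt(41)/41 + 6*(5 + 6)) = -39*(-88*sqrt(41)/41 + 6*11) = -39*(-88*sqrt(41)/41 + 66) = -39*(66 - 88*sqrt(41)/41) = -2574 + 3432*sqrt(41)/41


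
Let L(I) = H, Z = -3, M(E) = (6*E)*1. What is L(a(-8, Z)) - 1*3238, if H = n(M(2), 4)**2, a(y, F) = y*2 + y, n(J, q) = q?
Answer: -3222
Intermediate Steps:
M(E) = 6*E
a(y, F) = 3*y (a(y, F) = 2*y + y = 3*y)
H = 16 (H = 4**2 = 16)
L(I) = 16
L(a(-8, Z)) - 1*3238 = 16 - 1*3238 = 16 - 3238 = -3222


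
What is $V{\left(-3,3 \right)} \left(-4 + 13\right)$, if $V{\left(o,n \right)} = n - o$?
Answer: $54$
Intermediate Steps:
$V{\left(-3,3 \right)} \left(-4 + 13\right) = \left(3 - -3\right) \left(-4 + 13\right) = \left(3 + 3\right) 9 = 6 \cdot 9 = 54$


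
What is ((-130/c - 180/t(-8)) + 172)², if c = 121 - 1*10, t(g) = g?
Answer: 1842040561/49284 ≈ 37376.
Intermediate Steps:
c = 111 (c = 121 - 10 = 111)
((-130/c - 180/t(-8)) + 172)² = ((-130/111 - 180/(-8)) + 172)² = ((-130*1/111 - 180*(-⅛)) + 172)² = ((-130/111 + 45/2) + 172)² = (4735/222 + 172)² = (42919/222)² = 1842040561/49284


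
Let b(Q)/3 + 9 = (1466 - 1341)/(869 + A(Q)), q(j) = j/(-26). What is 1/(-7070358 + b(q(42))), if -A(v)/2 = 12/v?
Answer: -6187/43744469370 ≈ -1.4144e-7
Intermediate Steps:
q(j) = -j/26 (q(j) = j*(-1/26) = -j/26)
A(v) = -24/v
b(Q) = -27 + 375/(869 - 24/Q) (b(Q) = -27 + 3*((1466 - 1341)/(869 - 24/Q)) = -27 + 3*(125/(869 - 24/Q)) = -27 + 375/(869 - 24/Q))
1/(-7070358 + b(q(42))) = 1/(-7070358 + 24*(27 - (-37)*42)/(-24 + 869*(-1/26*42))) = 1/(-7070358 + 24*(27 - 962*(-21/13))/(-24 + 869*(-21/13))) = 1/(-7070358 + 24*(27 + 1554)/(-24 - 18249/13)) = 1/(-7070358 + 24*1581/(-18561/13)) = 1/(-7070358 + 24*(-13/18561)*1581) = 1/(-7070358 - 164424/6187) = 1/(-43744469370/6187) = -6187/43744469370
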